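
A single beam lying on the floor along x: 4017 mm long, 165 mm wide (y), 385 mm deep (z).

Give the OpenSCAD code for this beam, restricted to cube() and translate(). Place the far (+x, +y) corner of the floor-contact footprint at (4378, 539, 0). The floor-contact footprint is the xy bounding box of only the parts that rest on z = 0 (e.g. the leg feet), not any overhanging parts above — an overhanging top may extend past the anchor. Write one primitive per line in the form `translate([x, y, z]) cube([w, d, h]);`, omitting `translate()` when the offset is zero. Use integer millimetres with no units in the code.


translate([361, 374, 0]) cube([4017, 165, 385]);


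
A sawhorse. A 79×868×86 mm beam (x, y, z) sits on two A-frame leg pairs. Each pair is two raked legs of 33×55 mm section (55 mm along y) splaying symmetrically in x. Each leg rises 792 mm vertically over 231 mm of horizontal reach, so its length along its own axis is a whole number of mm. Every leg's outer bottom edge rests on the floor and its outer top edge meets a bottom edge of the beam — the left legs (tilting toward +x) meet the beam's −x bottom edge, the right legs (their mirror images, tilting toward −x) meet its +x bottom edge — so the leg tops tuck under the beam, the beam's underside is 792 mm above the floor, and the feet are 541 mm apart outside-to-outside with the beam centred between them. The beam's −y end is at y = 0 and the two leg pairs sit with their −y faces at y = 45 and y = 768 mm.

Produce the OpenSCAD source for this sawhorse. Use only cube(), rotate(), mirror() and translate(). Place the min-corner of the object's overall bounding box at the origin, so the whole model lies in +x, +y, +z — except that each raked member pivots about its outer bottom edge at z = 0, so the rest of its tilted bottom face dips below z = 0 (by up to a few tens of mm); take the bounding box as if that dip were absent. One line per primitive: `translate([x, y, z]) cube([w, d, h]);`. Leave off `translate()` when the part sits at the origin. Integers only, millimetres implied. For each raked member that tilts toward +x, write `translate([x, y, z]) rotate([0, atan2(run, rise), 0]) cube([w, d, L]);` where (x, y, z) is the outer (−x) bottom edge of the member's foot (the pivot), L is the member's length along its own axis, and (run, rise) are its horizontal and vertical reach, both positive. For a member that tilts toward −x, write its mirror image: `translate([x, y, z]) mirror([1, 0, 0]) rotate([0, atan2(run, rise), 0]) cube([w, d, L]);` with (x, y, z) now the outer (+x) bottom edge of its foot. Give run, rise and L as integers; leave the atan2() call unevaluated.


// leg length = √(231² + 792²) = 825
// right-leg outer foot x = 2·231 + 79 = 541
// beam min-corner = (231, 0, 792)
translate([231, 0, 792]) cube([79, 868, 86]);
translate([0, 45, 0]) rotate([0, atan2(231, 792), 0]) cube([33, 55, 825]);
translate([541, 45, 0]) mirror([1, 0, 0]) rotate([0, atan2(231, 792), 0]) cube([33, 55, 825]);
translate([0, 768, 0]) rotate([0, atan2(231, 792), 0]) cube([33, 55, 825]);
translate([541, 768, 0]) mirror([1, 0, 0]) rotate([0, atan2(231, 792), 0]) cube([33, 55, 825]);


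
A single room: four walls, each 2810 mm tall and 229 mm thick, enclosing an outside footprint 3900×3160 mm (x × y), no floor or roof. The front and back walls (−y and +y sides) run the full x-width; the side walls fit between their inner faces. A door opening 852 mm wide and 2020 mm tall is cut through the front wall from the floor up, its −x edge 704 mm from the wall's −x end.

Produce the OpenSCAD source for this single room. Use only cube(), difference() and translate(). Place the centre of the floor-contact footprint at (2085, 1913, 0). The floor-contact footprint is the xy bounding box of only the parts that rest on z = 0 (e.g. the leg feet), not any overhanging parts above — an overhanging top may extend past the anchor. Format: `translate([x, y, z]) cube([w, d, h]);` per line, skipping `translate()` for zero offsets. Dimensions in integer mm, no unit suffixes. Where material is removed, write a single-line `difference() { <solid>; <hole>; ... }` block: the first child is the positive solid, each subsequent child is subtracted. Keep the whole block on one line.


difference() { translate([135, 333, 0]) cube([3900, 229, 2810]); translate([839, 333, 0]) cube([852, 229, 2020]); }
translate([135, 3264, 0]) cube([3900, 229, 2810]);
translate([135, 562, 0]) cube([229, 2702, 2810]);
translate([3806, 562, 0]) cube([229, 2702, 2810]);


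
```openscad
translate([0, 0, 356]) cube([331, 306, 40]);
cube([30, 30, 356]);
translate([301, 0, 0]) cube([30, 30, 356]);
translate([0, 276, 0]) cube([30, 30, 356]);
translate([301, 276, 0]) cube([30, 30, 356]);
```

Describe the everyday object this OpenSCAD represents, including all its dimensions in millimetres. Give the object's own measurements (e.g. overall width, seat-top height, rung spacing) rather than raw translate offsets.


A simple wooden stool: a rectangular seat 331 mm (x) by 306 mm (y), 40 mm thick, top face at z = 396 mm, on four square legs, each 30×30 mm in cross-section. The legs rest on z = 0, each flush with a corner of the seat.


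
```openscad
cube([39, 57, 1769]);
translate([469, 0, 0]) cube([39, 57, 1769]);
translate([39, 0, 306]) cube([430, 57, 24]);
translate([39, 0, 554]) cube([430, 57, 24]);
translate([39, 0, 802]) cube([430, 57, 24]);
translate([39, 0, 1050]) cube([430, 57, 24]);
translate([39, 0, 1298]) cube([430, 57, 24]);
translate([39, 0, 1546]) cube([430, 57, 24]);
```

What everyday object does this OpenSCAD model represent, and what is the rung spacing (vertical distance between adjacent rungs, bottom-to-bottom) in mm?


A ladder. The rung spacing is 248 mm.

Two tall 39×57 posts with 6 short bars between them — a ladder. Adjacent rungs sit at z = 306 and z = 554, so the spacing is 554 − 306 = 248 mm.


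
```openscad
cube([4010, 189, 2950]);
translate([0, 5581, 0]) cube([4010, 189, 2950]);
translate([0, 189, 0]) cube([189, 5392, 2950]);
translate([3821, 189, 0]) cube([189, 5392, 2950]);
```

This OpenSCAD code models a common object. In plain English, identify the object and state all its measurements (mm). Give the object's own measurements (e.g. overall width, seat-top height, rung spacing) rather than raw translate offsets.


The wall frame of a small rectangular building: four walls, each 2950 mm tall and 189 mm thick, enclosing a footprint 4010 mm (x) by 5770 mm (y) outside-to-outside, with no floor or roof. The front and back walls (the −y and +y sides) span the full width; the two side walls fit between them.


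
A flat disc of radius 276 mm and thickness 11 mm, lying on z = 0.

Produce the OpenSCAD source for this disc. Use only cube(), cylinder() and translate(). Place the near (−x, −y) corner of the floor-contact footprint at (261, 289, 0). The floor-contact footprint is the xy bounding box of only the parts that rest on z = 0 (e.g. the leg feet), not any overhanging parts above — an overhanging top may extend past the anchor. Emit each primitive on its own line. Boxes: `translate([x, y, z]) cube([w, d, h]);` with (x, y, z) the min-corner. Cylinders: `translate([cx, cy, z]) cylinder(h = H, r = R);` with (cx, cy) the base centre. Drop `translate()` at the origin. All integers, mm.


translate([537, 565, 0]) cylinder(h = 11, r = 276);


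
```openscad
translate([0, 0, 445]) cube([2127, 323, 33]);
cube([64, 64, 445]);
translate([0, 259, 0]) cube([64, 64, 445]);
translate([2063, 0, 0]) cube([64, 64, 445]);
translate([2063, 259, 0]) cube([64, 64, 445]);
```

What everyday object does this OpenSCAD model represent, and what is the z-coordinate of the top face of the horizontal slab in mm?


A bench. The seat-top height is 478 mm.

A long slab on four corner posts — a bench. The slab sits at z = 445 with thickness 33, so the top is 445 + 33 = 478 mm.


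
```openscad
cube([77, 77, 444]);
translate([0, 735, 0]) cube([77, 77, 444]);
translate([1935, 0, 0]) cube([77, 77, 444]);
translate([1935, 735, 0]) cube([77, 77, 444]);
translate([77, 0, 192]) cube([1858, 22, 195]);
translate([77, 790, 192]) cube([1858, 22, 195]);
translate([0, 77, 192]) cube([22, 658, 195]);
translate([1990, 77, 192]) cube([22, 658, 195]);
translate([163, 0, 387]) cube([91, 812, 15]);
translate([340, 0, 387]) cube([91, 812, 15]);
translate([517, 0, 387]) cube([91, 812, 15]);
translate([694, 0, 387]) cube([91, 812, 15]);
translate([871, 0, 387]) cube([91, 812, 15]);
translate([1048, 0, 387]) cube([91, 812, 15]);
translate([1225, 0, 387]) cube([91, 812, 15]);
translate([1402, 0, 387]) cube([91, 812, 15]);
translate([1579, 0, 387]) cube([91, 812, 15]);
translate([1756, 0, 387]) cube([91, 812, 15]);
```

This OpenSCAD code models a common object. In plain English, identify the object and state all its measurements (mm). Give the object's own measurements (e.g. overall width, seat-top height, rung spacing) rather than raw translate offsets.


A bed frame 2012 mm long (x) by 812 mm wide (y). Four 77×77 mm corner posts, 444 mm tall, at the corners of the footprint. Four rails of 22 mm thickness and 195 mm height run between adjacent posts with their undersides at z = 192 mm, their outer faces flush with the outside of the frame (the two x-running rails run between the posts' inner faces; the two y-running rails run between the posts' inner faces). 10 slats, each 91 mm wide (x) and 15 mm thick, lie across the top of the two x-running rails, running the full 812 mm width of the frame in y; along x they sit between the end posts with a 86 mm gap after the −x posts and between neighbouring slats, leaving 88 mm before the +x posts.


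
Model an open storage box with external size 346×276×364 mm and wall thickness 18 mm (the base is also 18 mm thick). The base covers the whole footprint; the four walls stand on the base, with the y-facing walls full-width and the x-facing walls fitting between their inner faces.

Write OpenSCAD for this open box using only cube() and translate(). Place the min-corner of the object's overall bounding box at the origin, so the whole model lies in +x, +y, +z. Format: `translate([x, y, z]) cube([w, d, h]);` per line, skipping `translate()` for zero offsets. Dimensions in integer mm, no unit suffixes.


cube([346, 276, 18]);
translate([0, 0, 18]) cube([346, 18, 346]);
translate([0, 258, 18]) cube([346, 18, 346]);
translate([0, 18, 18]) cube([18, 240, 346]);
translate([328, 18, 18]) cube([18, 240, 346]);


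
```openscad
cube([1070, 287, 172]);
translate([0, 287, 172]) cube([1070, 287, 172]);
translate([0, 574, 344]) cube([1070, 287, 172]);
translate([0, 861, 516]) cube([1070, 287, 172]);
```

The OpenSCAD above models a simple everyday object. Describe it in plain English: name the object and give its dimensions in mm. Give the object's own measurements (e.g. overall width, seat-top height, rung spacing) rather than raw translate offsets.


A straight staircase of 4 solid steps. Each step is 1070 mm wide (x), 287 mm deep (y, the going) and 172 mm tall (the rise). The first step rests on the floor; each subsequent step sits one going further in +y and one rise higher in +z, directly behind and above the previous step with no overlap.


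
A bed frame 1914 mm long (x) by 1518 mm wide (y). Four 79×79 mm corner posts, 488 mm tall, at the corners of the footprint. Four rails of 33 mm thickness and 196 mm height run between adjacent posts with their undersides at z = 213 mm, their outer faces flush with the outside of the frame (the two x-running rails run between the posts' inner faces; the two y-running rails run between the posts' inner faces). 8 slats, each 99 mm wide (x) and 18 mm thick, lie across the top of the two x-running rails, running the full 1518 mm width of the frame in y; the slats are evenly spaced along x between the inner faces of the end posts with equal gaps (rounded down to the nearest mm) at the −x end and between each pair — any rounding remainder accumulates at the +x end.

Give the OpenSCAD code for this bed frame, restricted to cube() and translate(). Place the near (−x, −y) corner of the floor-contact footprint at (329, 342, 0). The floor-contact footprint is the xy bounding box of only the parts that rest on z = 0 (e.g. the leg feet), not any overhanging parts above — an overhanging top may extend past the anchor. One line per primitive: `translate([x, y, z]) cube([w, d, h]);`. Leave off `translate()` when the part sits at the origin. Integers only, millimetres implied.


translate([329, 342, 0]) cube([79, 79, 488]);
translate([329, 1781, 0]) cube([79, 79, 488]);
translate([2164, 342, 0]) cube([79, 79, 488]);
translate([2164, 1781, 0]) cube([79, 79, 488]);
translate([408, 342, 213]) cube([1756, 33, 196]);
translate([408, 1827, 213]) cube([1756, 33, 196]);
translate([329, 421, 213]) cube([33, 1360, 196]);
translate([2210, 421, 213]) cube([33, 1360, 196]);
translate([515, 342, 409]) cube([99, 1518, 18]);
translate([721, 342, 409]) cube([99, 1518, 18]);
translate([927, 342, 409]) cube([99, 1518, 18]);
translate([1133, 342, 409]) cube([99, 1518, 18]);
translate([1339, 342, 409]) cube([99, 1518, 18]);
translate([1545, 342, 409]) cube([99, 1518, 18]);
translate([1751, 342, 409]) cube([99, 1518, 18]);
translate([1957, 342, 409]) cube([99, 1518, 18]);


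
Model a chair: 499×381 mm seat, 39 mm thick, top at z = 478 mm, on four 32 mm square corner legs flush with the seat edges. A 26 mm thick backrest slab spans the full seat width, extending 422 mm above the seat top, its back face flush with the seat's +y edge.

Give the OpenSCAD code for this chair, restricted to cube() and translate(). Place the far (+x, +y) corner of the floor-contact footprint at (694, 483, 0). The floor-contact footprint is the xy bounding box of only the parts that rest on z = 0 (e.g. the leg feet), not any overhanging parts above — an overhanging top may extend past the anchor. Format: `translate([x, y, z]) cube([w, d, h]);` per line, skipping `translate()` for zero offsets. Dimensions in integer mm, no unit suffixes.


translate([195, 102, 439]) cube([499, 381, 39]);
translate([195, 102, 0]) cube([32, 32, 439]);
translate([662, 102, 0]) cube([32, 32, 439]);
translate([195, 451, 0]) cube([32, 32, 439]);
translate([662, 451, 0]) cube([32, 32, 439]);
translate([195, 457, 478]) cube([499, 26, 422]);


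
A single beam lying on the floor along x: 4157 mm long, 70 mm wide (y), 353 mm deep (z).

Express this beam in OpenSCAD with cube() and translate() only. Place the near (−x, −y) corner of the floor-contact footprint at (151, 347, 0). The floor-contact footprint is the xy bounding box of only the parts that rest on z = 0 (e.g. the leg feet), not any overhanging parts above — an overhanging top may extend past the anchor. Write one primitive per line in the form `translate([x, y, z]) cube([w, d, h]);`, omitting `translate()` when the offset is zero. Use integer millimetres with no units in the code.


translate([151, 347, 0]) cube([4157, 70, 353]);


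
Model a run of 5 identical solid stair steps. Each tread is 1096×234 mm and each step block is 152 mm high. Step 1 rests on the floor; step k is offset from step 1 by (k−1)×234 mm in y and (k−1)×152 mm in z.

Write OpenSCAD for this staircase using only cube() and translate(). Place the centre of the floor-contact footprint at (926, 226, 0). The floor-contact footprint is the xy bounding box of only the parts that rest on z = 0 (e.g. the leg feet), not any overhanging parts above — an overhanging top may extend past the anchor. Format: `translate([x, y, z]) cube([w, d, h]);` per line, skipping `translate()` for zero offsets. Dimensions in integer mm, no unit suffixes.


translate([378, 109, 0]) cube([1096, 234, 152]);
translate([378, 343, 152]) cube([1096, 234, 152]);
translate([378, 577, 304]) cube([1096, 234, 152]);
translate([378, 811, 456]) cube([1096, 234, 152]);
translate([378, 1045, 608]) cube([1096, 234, 152]);


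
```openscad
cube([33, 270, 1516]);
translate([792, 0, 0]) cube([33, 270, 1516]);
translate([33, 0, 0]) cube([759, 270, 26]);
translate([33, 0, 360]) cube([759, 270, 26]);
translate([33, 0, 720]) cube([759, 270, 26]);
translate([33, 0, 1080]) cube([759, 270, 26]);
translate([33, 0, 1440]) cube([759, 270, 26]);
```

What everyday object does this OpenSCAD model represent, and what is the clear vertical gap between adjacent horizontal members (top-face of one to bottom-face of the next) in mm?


A bookshelf. The clear shelf gap is 334 mm.

Two tall side panels with 5 horizontal boards between them — a bookshelf. The first two shelf undersides are at z = 0 and z = 360; with shelf thickness 26, the clear gap is 360 − 0 − 26 = 334 mm.


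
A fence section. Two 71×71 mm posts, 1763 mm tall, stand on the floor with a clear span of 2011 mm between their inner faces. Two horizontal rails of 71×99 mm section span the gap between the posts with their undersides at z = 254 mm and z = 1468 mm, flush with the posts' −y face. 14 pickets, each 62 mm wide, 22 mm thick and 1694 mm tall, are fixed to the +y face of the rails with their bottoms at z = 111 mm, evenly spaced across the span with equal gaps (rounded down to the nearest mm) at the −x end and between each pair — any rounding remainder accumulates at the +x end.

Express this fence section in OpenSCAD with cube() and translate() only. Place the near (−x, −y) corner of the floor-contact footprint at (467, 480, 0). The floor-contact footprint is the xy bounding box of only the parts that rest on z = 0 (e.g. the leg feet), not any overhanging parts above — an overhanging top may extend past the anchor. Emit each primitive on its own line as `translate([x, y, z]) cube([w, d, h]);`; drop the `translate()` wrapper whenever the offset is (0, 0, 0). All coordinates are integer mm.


translate([467, 480, 0]) cube([71, 71, 1763]);
translate([2549, 480, 0]) cube([71, 71, 1763]);
translate([538, 480, 254]) cube([2011, 71, 99]);
translate([538, 480, 1468]) cube([2011, 71, 99]);
translate([614, 551, 111]) cube([62, 22, 1694]);
translate([752, 551, 111]) cube([62, 22, 1694]);
translate([890, 551, 111]) cube([62, 22, 1694]);
translate([1028, 551, 111]) cube([62, 22, 1694]);
translate([1166, 551, 111]) cube([62, 22, 1694]);
translate([1304, 551, 111]) cube([62, 22, 1694]);
translate([1442, 551, 111]) cube([62, 22, 1694]);
translate([1580, 551, 111]) cube([62, 22, 1694]);
translate([1718, 551, 111]) cube([62, 22, 1694]);
translate([1856, 551, 111]) cube([62, 22, 1694]);
translate([1994, 551, 111]) cube([62, 22, 1694]);
translate([2132, 551, 111]) cube([62, 22, 1694]);
translate([2270, 551, 111]) cube([62, 22, 1694]);
translate([2408, 551, 111]) cube([62, 22, 1694]);


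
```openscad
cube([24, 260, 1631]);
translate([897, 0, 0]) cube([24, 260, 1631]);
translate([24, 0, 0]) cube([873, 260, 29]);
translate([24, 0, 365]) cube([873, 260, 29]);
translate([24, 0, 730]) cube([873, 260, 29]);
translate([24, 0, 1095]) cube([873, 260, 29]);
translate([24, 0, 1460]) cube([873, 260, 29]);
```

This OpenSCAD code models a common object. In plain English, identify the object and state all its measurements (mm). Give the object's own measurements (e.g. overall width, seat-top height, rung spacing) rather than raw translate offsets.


An open bookshelf. Two side panels, each 24 mm thick, 260 mm deep and 1631 mm tall, stand 921 mm apart (outside-to-outside). Between them sit 5 shelves, each 29 mm thick and 260 mm deep, spanning the full gap between the sides. The bottom shelf rests on the floor (its underside at z = 0) and the clear gap between one shelf's top and the next shelf's underside is 336 mm.


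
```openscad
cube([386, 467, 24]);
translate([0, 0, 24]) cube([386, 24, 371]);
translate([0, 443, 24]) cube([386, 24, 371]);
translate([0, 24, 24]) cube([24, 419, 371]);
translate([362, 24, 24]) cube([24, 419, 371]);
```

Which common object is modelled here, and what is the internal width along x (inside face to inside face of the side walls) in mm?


An open box. The internal width is 338 mm.

A 386×467 base slab with four walls standing on it — an open box. The base is 386 mm wide and the walls are 24 mm thick, so the internal width is 386 − 2 × 24 = 338 mm.


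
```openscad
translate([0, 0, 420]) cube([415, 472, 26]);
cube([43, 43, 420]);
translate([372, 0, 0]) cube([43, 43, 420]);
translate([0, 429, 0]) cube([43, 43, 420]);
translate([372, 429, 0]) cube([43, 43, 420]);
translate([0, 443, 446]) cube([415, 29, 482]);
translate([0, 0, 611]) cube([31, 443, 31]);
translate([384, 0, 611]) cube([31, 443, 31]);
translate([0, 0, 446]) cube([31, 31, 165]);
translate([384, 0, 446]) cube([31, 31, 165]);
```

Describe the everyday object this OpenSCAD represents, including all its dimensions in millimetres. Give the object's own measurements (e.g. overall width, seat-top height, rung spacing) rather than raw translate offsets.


A chair. The seat is a 415×472×26 mm slab with its top at z = 446 mm, on four 43×43 mm corner legs (flush with the seat edges, standing on z = 0). A flat backrest 29 mm thick, 482 mm tall, spans the full seat width and rises from the seat top along its +y edge, rear face flush with the rear of the seat. Two armrests of 31×31 mm section run along each side from the seat's front edge to the front of the backrest, top faces 196 mm above the seat top and outer faces flush with the seat's x-edges; a 31×31 mm post under the front of each armrest stands on the seat at the front corner.


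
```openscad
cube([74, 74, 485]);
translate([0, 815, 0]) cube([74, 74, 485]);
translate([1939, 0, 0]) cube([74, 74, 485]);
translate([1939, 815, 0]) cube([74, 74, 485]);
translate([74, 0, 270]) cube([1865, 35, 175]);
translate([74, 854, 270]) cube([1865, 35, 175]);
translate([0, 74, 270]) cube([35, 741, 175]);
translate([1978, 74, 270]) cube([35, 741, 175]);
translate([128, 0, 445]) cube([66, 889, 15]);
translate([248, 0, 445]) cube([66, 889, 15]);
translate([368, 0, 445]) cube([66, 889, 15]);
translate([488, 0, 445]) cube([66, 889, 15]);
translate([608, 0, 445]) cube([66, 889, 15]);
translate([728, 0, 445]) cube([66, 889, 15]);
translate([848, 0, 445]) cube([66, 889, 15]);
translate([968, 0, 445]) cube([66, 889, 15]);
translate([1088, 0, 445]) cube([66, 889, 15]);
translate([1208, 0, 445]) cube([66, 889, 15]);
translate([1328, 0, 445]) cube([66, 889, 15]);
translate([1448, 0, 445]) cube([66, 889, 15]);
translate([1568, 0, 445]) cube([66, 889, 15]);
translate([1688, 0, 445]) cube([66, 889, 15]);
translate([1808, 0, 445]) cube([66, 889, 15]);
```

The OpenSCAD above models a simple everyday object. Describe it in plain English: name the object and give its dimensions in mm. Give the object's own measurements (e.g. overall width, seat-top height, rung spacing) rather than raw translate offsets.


A bed frame 2013 mm long (x) by 889 mm wide (y). Four 74×74 mm corner posts, 485 mm tall, at the corners of the footprint. Four rails of 35 mm thickness and 175 mm height run between adjacent posts with their undersides at z = 270 mm, their outer faces flush with the outside of the frame (the two x-running rails run between the posts' inner faces; the two y-running rails run between the posts' inner faces). 15 slats, each 66 mm wide (x) and 15 mm thick, lie across the top of the two x-running rails, running the full 889 mm width of the frame in y; along x they sit between the end posts with a 54 mm gap after the −x posts and between neighbouring slats, leaving 65 mm before the +x posts.


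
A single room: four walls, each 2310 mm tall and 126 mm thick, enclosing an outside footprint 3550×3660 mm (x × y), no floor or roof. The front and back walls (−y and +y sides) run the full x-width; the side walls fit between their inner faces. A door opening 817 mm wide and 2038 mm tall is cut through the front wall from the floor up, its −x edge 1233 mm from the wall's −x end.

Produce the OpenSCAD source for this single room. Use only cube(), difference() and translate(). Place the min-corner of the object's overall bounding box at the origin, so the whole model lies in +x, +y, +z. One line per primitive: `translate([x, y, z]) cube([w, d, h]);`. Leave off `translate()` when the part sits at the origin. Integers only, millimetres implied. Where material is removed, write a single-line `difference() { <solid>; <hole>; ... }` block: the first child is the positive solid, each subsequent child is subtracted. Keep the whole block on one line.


difference() { cube([3550, 126, 2310]); translate([1233, 0, 0]) cube([817, 126, 2038]); }
translate([0, 3534, 0]) cube([3550, 126, 2310]);
translate([0, 126, 0]) cube([126, 3408, 2310]);
translate([3424, 126, 0]) cube([126, 3408, 2310]);


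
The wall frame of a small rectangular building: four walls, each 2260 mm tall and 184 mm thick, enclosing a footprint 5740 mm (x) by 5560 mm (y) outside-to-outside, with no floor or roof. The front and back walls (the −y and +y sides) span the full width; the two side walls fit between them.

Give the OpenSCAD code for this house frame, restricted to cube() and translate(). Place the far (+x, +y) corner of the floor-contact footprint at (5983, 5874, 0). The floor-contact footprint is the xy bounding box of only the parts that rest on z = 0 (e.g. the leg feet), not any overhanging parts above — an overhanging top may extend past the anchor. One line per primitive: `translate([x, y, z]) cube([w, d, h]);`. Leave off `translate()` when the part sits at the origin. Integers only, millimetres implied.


translate([243, 314, 0]) cube([5740, 184, 2260]);
translate([243, 5690, 0]) cube([5740, 184, 2260]);
translate([243, 498, 0]) cube([184, 5192, 2260]);
translate([5799, 498, 0]) cube([184, 5192, 2260]);


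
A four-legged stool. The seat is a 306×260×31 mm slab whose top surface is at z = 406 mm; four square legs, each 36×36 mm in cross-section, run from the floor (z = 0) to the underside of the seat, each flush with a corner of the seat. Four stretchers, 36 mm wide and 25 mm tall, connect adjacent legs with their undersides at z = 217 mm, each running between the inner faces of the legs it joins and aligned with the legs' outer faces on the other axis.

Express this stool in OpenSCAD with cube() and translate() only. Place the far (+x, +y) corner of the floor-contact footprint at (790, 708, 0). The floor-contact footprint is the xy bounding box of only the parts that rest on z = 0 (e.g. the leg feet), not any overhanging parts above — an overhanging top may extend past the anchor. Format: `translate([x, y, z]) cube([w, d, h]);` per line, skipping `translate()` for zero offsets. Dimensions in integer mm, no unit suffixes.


translate([484, 448, 375]) cube([306, 260, 31]);
translate([484, 448, 0]) cube([36, 36, 375]);
translate([754, 448, 0]) cube([36, 36, 375]);
translate([484, 672, 0]) cube([36, 36, 375]);
translate([754, 672, 0]) cube([36, 36, 375]);
translate([520, 448, 217]) cube([234, 36, 25]);
translate([520, 672, 217]) cube([234, 36, 25]);
translate([484, 484, 217]) cube([36, 188, 25]);
translate([754, 484, 217]) cube([36, 188, 25]);


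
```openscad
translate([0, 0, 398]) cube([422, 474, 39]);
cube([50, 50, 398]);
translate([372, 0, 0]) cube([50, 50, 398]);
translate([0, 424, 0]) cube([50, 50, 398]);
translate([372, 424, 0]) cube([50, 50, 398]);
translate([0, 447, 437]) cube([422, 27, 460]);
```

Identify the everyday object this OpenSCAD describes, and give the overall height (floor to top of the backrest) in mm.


A chair. The overall height is 897 mm.

A slab on four corner posts with a tall panel at the back — a chair. The seat slab sits at z = 398 with thickness 39, and the 460 mm backrest starts at the seat top, so the overall height is 398 + 39 + 460 = 897 mm.


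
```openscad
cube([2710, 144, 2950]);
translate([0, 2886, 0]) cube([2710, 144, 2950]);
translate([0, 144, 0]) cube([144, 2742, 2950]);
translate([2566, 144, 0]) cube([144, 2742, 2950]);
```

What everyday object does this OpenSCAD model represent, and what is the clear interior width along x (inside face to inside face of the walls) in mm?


A house (or room) frame. The interior width is 2422 mm.

Four 2950 mm walls enclosing a rectangle with no floor or roof — a room or house frame. Outside width is 2710 mm and wall thickness is 144 mm, so the interior width is 2710 − 2 × 144 = 2422 mm.


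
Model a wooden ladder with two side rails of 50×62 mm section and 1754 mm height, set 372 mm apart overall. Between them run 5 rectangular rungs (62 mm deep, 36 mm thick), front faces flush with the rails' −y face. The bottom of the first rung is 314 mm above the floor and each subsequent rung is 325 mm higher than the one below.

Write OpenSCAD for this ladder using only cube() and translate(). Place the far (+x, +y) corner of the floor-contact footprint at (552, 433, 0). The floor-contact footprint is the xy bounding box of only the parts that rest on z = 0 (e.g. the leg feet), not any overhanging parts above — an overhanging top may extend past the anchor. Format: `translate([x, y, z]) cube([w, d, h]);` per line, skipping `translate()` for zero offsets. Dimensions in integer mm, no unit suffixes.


translate([180, 371, 0]) cube([50, 62, 1754]);
translate([502, 371, 0]) cube([50, 62, 1754]);
translate([230, 371, 314]) cube([272, 62, 36]);
translate([230, 371, 639]) cube([272, 62, 36]);
translate([230, 371, 964]) cube([272, 62, 36]);
translate([230, 371, 1289]) cube([272, 62, 36]);
translate([230, 371, 1614]) cube([272, 62, 36]);


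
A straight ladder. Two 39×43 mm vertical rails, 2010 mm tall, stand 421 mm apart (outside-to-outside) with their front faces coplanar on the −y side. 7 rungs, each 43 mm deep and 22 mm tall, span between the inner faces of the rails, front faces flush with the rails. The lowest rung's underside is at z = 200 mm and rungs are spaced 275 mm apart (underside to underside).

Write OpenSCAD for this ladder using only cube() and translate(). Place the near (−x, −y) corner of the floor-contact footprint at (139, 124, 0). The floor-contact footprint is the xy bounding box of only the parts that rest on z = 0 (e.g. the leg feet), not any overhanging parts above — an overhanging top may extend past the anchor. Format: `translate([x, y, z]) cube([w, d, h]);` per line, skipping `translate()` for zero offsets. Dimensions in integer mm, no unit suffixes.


translate([139, 124, 0]) cube([39, 43, 2010]);
translate([521, 124, 0]) cube([39, 43, 2010]);
translate([178, 124, 200]) cube([343, 43, 22]);
translate([178, 124, 475]) cube([343, 43, 22]);
translate([178, 124, 750]) cube([343, 43, 22]);
translate([178, 124, 1025]) cube([343, 43, 22]);
translate([178, 124, 1300]) cube([343, 43, 22]);
translate([178, 124, 1575]) cube([343, 43, 22]);
translate([178, 124, 1850]) cube([343, 43, 22]);


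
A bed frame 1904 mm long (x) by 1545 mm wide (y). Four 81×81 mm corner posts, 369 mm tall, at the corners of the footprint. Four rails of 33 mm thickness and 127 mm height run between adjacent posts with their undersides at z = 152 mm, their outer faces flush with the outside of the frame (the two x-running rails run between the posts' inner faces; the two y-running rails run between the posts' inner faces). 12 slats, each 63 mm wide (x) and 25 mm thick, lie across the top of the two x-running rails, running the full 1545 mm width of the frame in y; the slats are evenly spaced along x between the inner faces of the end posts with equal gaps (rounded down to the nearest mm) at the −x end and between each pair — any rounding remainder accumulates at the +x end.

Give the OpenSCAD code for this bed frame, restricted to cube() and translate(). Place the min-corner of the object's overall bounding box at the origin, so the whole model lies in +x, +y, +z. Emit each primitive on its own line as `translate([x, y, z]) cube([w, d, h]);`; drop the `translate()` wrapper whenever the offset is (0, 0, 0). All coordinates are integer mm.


cube([81, 81, 369]);
translate([0, 1464, 0]) cube([81, 81, 369]);
translate([1823, 0, 0]) cube([81, 81, 369]);
translate([1823, 1464, 0]) cube([81, 81, 369]);
translate([81, 0, 152]) cube([1742, 33, 127]);
translate([81, 1512, 152]) cube([1742, 33, 127]);
translate([0, 81, 152]) cube([33, 1383, 127]);
translate([1871, 81, 152]) cube([33, 1383, 127]);
translate([156, 0, 279]) cube([63, 1545, 25]);
translate([294, 0, 279]) cube([63, 1545, 25]);
translate([432, 0, 279]) cube([63, 1545, 25]);
translate([570, 0, 279]) cube([63, 1545, 25]);
translate([708, 0, 279]) cube([63, 1545, 25]);
translate([846, 0, 279]) cube([63, 1545, 25]);
translate([984, 0, 279]) cube([63, 1545, 25]);
translate([1122, 0, 279]) cube([63, 1545, 25]);
translate([1260, 0, 279]) cube([63, 1545, 25]);
translate([1398, 0, 279]) cube([63, 1545, 25]);
translate([1536, 0, 279]) cube([63, 1545, 25]);
translate([1674, 0, 279]) cube([63, 1545, 25]);


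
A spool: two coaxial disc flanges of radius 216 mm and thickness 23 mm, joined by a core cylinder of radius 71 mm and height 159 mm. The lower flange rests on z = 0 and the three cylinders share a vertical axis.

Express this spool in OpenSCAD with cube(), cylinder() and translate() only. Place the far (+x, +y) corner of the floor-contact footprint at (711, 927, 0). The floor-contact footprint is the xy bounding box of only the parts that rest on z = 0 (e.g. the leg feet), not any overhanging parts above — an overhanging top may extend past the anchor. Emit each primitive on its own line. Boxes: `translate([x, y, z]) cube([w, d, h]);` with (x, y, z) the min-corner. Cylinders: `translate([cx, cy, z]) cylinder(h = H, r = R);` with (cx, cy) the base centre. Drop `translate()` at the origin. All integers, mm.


translate([495, 711, 0]) cylinder(h = 23, r = 216);
translate([495, 711, 23]) cylinder(h = 159, r = 71);
translate([495, 711, 182]) cylinder(h = 23, r = 216);


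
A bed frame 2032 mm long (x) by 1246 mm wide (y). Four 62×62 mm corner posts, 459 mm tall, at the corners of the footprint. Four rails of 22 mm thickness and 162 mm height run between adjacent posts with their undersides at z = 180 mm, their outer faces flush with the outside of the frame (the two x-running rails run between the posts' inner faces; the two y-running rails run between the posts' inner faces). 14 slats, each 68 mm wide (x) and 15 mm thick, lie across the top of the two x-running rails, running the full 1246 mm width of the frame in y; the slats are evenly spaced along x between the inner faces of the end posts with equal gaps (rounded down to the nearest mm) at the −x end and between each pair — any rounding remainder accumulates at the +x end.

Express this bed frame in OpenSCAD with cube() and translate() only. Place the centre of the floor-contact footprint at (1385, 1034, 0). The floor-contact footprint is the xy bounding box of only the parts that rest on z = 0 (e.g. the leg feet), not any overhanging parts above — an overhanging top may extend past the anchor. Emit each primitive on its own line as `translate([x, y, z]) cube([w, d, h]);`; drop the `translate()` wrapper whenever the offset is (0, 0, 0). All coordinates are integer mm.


translate([369, 411, 0]) cube([62, 62, 459]);
translate([369, 1595, 0]) cube([62, 62, 459]);
translate([2339, 411, 0]) cube([62, 62, 459]);
translate([2339, 1595, 0]) cube([62, 62, 459]);
translate([431, 411, 180]) cube([1908, 22, 162]);
translate([431, 1635, 180]) cube([1908, 22, 162]);
translate([369, 473, 180]) cube([22, 1122, 162]);
translate([2379, 473, 180]) cube([22, 1122, 162]);
translate([494, 411, 342]) cube([68, 1246, 15]);
translate([625, 411, 342]) cube([68, 1246, 15]);
translate([756, 411, 342]) cube([68, 1246, 15]);
translate([887, 411, 342]) cube([68, 1246, 15]);
translate([1018, 411, 342]) cube([68, 1246, 15]);
translate([1149, 411, 342]) cube([68, 1246, 15]);
translate([1280, 411, 342]) cube([68, 1246, 15]);
translate([1411, 411, 342]) cube([68, 1246, 15]);
translate([1542, 411, 342]) cube([68, 1246, 15]);
translate([1673, 411, 342]) cube([68, 1246, 15]);
translate([1804, 411, 342]) cube([68, 1246, 15]);
translate([1935, 411, 342]) cube([68, 1246, 15]);
translate([2066, 411, 342]) cube([68, 1246, 15]);
translate([2197, 411, 342]) cube([68, 1246, 15]);


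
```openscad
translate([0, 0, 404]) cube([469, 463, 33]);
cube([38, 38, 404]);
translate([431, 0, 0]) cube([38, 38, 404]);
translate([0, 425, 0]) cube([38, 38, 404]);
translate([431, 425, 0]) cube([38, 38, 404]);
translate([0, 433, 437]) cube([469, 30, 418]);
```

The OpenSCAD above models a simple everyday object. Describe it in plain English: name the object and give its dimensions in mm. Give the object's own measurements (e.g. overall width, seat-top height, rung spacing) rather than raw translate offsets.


A chair. The seat is a 469×463×33 mm slab with its top at z = 437 mm, on four 38×38 mm corner legs (flush with the seat edges, standing on z = 0). A flat backrest 30 mm thick, 418 mm tall, spans the full seat width and rises from the seat top along its +y edge, rear face flush with the rear of the seat.


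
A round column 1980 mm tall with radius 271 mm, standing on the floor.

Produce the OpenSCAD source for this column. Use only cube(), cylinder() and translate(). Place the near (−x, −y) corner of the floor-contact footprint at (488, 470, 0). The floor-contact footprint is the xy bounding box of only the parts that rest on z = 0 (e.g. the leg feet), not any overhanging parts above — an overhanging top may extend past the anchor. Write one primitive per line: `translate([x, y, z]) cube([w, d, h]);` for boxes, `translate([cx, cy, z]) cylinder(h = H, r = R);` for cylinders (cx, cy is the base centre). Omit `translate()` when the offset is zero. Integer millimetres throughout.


translate([759, 741, 0]) cylinder(h = 1980, r = 271);


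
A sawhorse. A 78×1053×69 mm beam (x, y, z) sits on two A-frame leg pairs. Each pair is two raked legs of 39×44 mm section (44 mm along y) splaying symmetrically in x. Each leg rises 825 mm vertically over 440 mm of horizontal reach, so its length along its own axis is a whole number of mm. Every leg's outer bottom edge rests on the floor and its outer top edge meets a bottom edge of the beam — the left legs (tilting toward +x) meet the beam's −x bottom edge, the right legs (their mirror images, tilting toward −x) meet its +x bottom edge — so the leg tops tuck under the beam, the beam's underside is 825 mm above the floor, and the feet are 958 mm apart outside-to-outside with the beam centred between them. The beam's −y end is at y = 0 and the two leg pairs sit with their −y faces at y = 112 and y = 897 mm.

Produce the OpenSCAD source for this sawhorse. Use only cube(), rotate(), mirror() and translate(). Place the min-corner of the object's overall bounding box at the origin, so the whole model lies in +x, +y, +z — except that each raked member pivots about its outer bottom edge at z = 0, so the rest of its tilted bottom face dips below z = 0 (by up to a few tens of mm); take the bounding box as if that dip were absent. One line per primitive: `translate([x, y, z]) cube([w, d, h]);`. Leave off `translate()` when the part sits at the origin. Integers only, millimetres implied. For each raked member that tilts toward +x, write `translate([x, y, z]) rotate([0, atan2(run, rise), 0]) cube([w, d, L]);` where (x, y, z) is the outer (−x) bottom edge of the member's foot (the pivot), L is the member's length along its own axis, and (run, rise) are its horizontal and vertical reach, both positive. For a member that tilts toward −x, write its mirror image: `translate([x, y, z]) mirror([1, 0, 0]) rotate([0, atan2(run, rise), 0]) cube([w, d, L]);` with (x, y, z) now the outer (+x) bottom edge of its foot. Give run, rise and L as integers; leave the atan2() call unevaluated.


// leg length = √(440² + 825²) = 935
// right-leg outer foot x = 2·440 + 78 = 958
// beam min-corner = (440, 0, 825)
translate([440, 0, 825]) cube([78, 1053, 69]);
translate([0, 112, 0]) rotate([0, atan2(440, 825), 0]) cube([39, 44, 935]);
translate([958, 112, 0]) mirror([1, 0, 0]) rotate([0, atan2(440, 825), 0]) cube([39, 44, 935]);
translate([0, 897, 0]) rotate([0, atan2(440, 825), 0]) cube([39, 44, 935]);
translate([958, 897, 0]) mirror([1, 0, 0]) rotate([0, atan2(440, 825), 0]) cube([39, 44, 935]);


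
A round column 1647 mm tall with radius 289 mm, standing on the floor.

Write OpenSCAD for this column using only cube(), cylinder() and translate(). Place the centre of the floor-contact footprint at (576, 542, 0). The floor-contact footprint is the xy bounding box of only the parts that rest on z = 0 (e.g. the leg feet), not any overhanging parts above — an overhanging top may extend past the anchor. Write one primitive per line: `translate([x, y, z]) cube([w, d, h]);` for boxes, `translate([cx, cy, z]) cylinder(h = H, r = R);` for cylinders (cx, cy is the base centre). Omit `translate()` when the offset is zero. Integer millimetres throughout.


translate([576, 542, 0]) cylinder(h = 1647, r = 289);
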